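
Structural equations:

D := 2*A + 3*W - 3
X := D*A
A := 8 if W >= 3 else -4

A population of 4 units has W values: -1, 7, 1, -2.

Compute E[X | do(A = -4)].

29

do(A=-4) breaks A's dependence on W. With A=-4 fixed, X across the units is 56, -40, 32, 68, mean 29.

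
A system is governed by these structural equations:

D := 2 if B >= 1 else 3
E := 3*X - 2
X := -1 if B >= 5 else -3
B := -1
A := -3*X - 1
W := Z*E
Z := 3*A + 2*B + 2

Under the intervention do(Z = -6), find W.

Under do(Z=-6), the mechanism Z := 3*A + 2*B + 2 is discarded; Z is fixed at -6.
X = -1 if B >= 5 else -3  [with B=-1]  = -3
E = 3*X - 2  [with X=-3]  = -11
W = Z*E  [with Z=-6, E=-11]  = 66

66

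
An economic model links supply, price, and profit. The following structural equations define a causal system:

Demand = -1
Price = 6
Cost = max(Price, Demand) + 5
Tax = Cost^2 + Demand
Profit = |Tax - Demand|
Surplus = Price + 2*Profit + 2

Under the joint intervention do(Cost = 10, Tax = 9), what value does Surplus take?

Setting Cost = 10, Tax = 9 by intervention discards those variables' equations.
Profit = |Tax - Demand|  [with Tax=9, Demand=-1]  = 10
Surplus = Price + 2*Profit + 2  [with Price=6, Profit=10]  = 28

28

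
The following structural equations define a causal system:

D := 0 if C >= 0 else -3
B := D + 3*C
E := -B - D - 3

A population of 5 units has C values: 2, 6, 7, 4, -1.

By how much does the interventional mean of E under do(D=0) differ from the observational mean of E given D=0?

do(D=0) breaks D's dependence on C. With D=0 fixed, E across the units is -9, -21, -24, -15, 0, mean -13.8.
E[E|D=0] averages over only the 4 units with D=0 (C = 2, 6, 7, 4): E = -9, -21, -24, -15, mean -17.25.
Difference = -13.8 − (-17.25) = 3.45.

3.45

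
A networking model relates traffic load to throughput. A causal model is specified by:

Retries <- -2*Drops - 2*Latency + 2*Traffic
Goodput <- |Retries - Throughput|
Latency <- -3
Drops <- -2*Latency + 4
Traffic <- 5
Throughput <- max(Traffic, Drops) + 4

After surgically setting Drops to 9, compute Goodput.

15

The intervention breaks the incoming arrows to Drops: Drops <- -2*Latency + 4 no longer applies, and Drops = 9.
Retries = -2*Drops - 2*Latency + 2*Traffic  [with Drops=9, Latency=-3, Traffic=5]  = -2
Throughput = max(Traffic, Drops) + 4  [with Traffic=5, Drops=9]  = 13
Goodput = |Retries - Throughput|  [with Retries=-2, Throughput=13]  = 15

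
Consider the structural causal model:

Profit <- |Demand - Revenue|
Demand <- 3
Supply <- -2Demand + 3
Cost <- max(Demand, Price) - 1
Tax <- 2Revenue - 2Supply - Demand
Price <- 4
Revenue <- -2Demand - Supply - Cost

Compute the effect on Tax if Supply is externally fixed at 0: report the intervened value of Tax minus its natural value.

-12

The intervention breaks the incoming arrows to Supply: Supply <- -2Demand + 3 no longer applies, and Supply = 0.
Cost = max(Demand, Price) - 1  [with Demand=3, Price=4]  = 3
Revenue = -2Demand - Supply - Cost  [with Demand=3, Supply=0, Cost=3]  = -9
Tax = 2Revenue - 2Supply - Demand  [with Revenue=-9, Supply=0, Demand=3]  = -21
Without intervention: Supply = -2Demand + 3  [with Demand=3]  = -3; Cost = max(Demand, Price) - 1  [with Demand=3, Price=4]  = 3; Revenue = -2Demand - Supply - Cost  [with Demand=3, Supply=-3, Cost=3]  = -6; Tax = 2Revenue - 2Supply - Demand  [with Revenue=-6, Supply=-3, Demand=3]  = -9.
Change = -21 − (-9) = -12.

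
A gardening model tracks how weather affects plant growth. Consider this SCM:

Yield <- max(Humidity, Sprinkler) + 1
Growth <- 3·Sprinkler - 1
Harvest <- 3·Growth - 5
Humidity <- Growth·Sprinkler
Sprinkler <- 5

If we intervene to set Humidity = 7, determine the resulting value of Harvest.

do(Humidity=7) replaces the equation Humidity <- Growth·Sprinkler with the constant Humidity = 7.
Harvest is not downstream of the intervention, so its value is determined by the original equations.
Growth = 3·Sprinkler - 1  [with Sprinkler=5]  = 14
Harvest = 3·Growth - 5  [with Growth=14]  = 37

37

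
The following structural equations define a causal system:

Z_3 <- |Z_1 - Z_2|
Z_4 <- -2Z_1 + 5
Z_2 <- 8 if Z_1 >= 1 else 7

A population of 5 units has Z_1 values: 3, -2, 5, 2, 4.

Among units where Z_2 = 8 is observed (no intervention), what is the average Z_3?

Observing Z_2=8 restricts to units where Z_2's equation naturally yields 8: Z_1 ∈ {3, 5, 2, 4}. In that subpopulation Z_3 = 5, 3, 6, 4, mean 4.5.

4.5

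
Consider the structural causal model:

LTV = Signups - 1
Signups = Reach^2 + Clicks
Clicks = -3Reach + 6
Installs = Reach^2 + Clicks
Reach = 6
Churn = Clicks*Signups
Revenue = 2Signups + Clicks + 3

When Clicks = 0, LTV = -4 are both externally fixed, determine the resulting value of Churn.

0

Setting Clicks = 0, LTV = -4 by intervention discards those variables' equations.
Signups = Reach^2 + Clicks  [with Reach=6, Clicks=0]  = 36
Churn = Clicks*Signups  [with Clicks=0, Signups=36]  = 0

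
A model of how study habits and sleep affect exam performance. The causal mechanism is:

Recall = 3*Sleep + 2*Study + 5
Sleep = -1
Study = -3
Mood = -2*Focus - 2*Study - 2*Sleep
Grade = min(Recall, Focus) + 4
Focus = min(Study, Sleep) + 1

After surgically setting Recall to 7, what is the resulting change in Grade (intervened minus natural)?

2

The intervention breaks the incoming arrows to Recall: Recall = 3*Sleep + 2*Study + 5 no longer applies, and Recall = 7.
Focus = min(Study, Sleep) + 1  [with Study=-3, Sleep=-1]  = -2
Grade = min(Recall, Focus) + 4  [with Recall=7, Focus=-2]  = 2
Without intervention: Focus = min(Study, Sleep) + 1  [with Study=-3, Sleep=-1]  = -2; Recall = 3*Sleep + 2*Study + 5  [with Sleep=-1, Study=-3]  = -4; Grade = min(Recall, Focus) + 4  [with Recall=-4, Focus=-2]  = 0.
Change = 2 − 0 = 2.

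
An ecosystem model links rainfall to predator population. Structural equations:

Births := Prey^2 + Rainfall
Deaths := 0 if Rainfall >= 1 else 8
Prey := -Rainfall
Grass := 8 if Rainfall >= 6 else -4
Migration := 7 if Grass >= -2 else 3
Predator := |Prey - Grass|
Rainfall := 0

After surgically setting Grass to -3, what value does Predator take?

3

Under do(Grass=-3), the mechanism Grass := 8 if Rainfall >= 6 else -4 is discarded; Grass is fixed at -3.
Prey = -Rainfall  [with Rainfall=0]  = 0
Predator = |Prey - Grass|  [with Prey=0, Grass=-3]  = 3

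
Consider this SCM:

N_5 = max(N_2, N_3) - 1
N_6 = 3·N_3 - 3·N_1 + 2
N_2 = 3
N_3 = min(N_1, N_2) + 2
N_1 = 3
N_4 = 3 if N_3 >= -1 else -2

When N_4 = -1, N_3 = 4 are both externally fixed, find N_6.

The joint intervention fixes N_4 = -1, N_3 = 4, removing each variable's own equation.
N_6 = 3·N_3 - 3·N_1 + 2  [with N_3=4, N_1=3]  = 5

5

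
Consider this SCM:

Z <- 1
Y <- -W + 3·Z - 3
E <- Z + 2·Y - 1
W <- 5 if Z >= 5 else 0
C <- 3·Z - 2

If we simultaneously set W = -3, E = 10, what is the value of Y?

3

The joint intervention fixes W = -3, E = 10, removing each variable's own equation.
Y = -W + 3·Z - 3  [with W=-3, Z=1]  = 3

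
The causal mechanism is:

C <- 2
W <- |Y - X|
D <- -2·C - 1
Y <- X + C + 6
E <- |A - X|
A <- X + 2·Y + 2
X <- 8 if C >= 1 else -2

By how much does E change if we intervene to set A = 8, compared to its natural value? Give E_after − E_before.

-34

Under do(A=8), the mechanism A <- X + 2·Y + 2 is discarded; A is fixed at 8.
X = 8 if C >= 1 else -2  [with C=2]  = 8
E = |A - X|  [with A=8, X=8]  = 0
Without intervention: X = 8 if C >= 1 else -2  [with C=2]  = 8; Y = X + C + 6  [with X=8, C=2]  = 16; A = X + 2·Y + 2  [with X=8, Y=16]  = 42; E = |A - X|  [with A=42, X=8]  = 34.
Change = 0 − 34 = -34.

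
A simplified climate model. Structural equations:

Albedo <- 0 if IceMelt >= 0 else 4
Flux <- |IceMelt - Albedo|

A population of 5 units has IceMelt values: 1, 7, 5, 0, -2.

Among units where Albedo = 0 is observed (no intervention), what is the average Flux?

Observing Albedo=0 restricts to units where Albedo's equation naturally yields 0: IceMelt ∈ {1, 7, 5, 0}. In that subpopulation Flux = 1, 7, 5, 0, mean 3.25.

3.25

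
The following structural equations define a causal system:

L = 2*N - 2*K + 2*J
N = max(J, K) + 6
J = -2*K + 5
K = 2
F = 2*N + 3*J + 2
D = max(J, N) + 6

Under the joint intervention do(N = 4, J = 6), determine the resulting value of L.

16

The joint intervention fixes N = 4, J = 6, removing each variable's own equation.
L = 2*N - 2*K + 2*J  [with N=4, K=2, J=6]  = 16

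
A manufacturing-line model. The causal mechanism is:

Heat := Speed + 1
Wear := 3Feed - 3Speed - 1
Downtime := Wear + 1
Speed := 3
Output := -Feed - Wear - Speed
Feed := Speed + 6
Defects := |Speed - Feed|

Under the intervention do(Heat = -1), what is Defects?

do(Heat=-1) replaces the equation Heat := Speed + 1 with the constant Heat = -1.
Defects is not downstream of the intervention, so its value is determined by the original equations.
Feed = Speed + 6  [with Speed=3]  = 9
Defects = |Speed - Feed|  [with Speed=3, Feed=9]  = 6

6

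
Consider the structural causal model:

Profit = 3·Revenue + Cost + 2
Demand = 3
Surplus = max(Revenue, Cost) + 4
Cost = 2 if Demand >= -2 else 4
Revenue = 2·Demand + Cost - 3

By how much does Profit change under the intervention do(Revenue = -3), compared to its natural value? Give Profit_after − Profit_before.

The intervention breaks the incoming arrows to Revenue: Revenue = 2·Demand + Cost - 3 no longer applies, and Revenue = -3.
Cost = 2 if Demand >= -2 else 4  [with Demand=3]  = 2
Profit = 3·Revenue + Cost + 2  [with Revenue=-3, Cost=2]  = -5
Without intervention: Cost = 2 if Demand >= -2 else 4  [with Demand=3]  = 2; Revenue = 2·Demand + Cost - 3  [with Demand=3, Cost=2]  = 5; Profit = 3·Revenue + Cost + 2  [with Revenue=5, Cost=2]  = 19.
Change = -5 − 19 = -24.

-24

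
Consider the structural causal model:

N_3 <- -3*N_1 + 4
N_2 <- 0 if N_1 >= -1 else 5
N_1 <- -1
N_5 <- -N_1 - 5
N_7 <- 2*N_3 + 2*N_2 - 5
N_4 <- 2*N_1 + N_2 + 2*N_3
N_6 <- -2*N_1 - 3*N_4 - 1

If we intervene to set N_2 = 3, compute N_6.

-44

Under do(N_2=3), the mechanism N_2 <- 0 if N_1 >= -1 else 5 is discarded; N_2 is fixed at 3.
N_3 = -3*N_1 + 4  [with N_1=-1]  = 7
N_4 = 2*N_1 + N_2 + 2*N_3  [with N_1=-1, N_2=3, N_3=7]  = 15
N_6 = -2*N_1 - 3*N_4 - 1  [with N_1=-1, N_4=15]  = -44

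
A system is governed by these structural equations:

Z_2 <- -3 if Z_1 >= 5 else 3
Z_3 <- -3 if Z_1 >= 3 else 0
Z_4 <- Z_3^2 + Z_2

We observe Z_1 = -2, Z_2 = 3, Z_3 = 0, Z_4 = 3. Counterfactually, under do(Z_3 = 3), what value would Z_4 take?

12

The intervention breaks the incoming arrows to Z_3: Z_3 <- -3 if Z_1 >= 3 else 0 no longer applies, and Z_3 = 3.
Z_2 = -3 if Z_1 >= 5 else 3  [with Z_1=-2]  = 3
Z_4 = Z_3^2 + Z_2  [with Z_3=3, Z_2=3]  = 12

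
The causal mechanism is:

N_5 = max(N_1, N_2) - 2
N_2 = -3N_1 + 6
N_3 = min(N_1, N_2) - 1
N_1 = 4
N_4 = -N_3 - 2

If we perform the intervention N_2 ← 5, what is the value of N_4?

-5

Under do(N_2=5), the mechanism N_2 = -3N_1 + 6 is discarded; N_2 is fixed at 5.
N_3 = min(N_1, N_2) - 1  [with N_1=4, N_2=5]  = 3
N_4 = -N_3 - 2  [with N_3=3]  = -5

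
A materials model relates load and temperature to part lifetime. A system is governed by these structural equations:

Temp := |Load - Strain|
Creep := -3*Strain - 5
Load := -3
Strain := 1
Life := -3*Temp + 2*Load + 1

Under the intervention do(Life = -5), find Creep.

The intervention breaks the incoming arrows to Life: Life := -3*Temp + 2*Load + 1 no longer applies, and Life = -5.
Since Creep is not a descendant of the intervened variable, it is unaffected.
Creep = -3*Strain - 5  [with Strain=1]  = -8

-8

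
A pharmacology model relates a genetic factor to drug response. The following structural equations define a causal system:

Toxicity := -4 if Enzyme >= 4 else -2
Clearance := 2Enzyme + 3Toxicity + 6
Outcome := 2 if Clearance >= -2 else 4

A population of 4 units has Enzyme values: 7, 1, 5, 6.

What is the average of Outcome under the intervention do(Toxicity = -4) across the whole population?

2.5

do(Toxicity=-4) breaks Toxicity's dependence on Enzyme. With Toxicity=-4 fixed, Outcome across the units is 2, 4, 2, 2, mean 2.5.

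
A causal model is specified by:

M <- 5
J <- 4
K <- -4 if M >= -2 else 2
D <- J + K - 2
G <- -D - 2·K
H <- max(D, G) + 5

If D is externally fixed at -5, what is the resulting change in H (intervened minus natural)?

Under do(D=-5), the mechanism D <- J + K - 2 is discarded; D is fixed at -5.
K = -4 if M >= -2 else 2  [with M=5]  = -4
G = -D - 2·K  [with D=-5, K=-4]  = 13
H = max(D, G) + 5  [with D=-5, G=13]  = 18
Without intervention: K = -4 if M >= -2 else 2  [with M=5]  = -4; D = J + K - 2  [with J=4, K=-4]  = -2; G = -D - 2·K  [with D=-2, K=-4]  = 10; H = max(D, G) + 5  [with D=-2, G=10]  = 15.
Change = 18 − 15 = 3.

3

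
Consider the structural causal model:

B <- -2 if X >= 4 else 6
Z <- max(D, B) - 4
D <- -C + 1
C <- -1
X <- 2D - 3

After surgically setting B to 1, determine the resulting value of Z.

-2

Intervening sets B = 1 and removes its equation (B <- -2 if X >= 4 else 6).
D = -C + 1  [with C=-1]  = 2
Z = max(D, B) - 4  [with D=2, B=1]  = -2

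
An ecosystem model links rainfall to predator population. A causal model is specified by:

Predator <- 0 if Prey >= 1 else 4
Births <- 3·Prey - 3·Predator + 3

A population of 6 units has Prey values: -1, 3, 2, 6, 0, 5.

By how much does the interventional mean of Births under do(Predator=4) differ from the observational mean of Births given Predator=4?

do(Predator=4) breaks Predator's dependence on Prey. With Predator=4 fixed, Births across the units is -12, 0, -3, 9, -9, 6, mean -1.5.
E[Births|Predator=4] averages over only the 2 units with Predator=4 (Prey = -1, 0): Births = -12, -9, mean -10.5.
Difference = -1.5 − (-10.5) = 9.

9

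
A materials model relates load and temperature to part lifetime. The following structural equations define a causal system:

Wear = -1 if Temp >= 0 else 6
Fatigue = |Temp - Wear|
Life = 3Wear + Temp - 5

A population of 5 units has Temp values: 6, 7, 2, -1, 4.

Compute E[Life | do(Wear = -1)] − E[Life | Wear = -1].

-1.15

Under do(Wear=-1), Wear's equation is replaced by Wear=-1 for every unit. Per-unit Life: -2, -1, -6, -9, -4. Mean = -4.4.
E[Life|Wear=-1] averages over only the 4 units with Wear=-1 (Temp = 6, 7, 2, 4): Life = -2, -1, -6, -4, mean -3.25.
Difference = -4.4 − (-3.25) = -1.15.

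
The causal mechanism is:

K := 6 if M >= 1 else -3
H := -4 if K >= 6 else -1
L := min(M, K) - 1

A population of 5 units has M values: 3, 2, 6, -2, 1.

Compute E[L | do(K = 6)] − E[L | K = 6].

-1

do(K=6) breaks K's dependence on M. With K=6 fixed, L across the units is 2, 1, 5, -3, 0, mean 1.
Conditioning on K=6 selects the 4 unit(s) with M ∈ {3, 2, 6, 1}. Their L values: 2, 1, 5, 0. Mean = 2.
Difference = 1 − 2 = -1.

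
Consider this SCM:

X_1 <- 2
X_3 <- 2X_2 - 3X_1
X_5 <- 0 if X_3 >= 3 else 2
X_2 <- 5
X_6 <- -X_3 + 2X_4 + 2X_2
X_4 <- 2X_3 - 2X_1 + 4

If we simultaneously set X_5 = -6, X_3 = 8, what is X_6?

The joint intervention fixes X_5 = -6, X_3 = 8, removing each variable's own equation.
X_4 = 2X_3 - 2X_1 + 4  [with X_3=8, X_1=2]  = 16
X_6 = -X_3 + 2X_4 + 2X_2  [with X_3=8, X_4=16, X_2=5]  = 34

34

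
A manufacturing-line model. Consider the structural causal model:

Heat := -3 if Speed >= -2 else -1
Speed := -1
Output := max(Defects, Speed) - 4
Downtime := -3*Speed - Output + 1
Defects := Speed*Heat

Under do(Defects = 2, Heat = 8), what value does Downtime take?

Setting Defects = 2, Heat = 8 by intervention discards those variables' equations.
Output = max(Defects, Speed) - 4  [with Defects=2, Speed=-1]  = -2
Downtime = -3*Speed - Output + 1  [with Speed=-1, Output=-2]  = 6

6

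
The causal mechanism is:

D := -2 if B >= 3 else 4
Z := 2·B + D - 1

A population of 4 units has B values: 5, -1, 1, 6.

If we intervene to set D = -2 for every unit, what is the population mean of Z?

2.5

Under do(D=-2), D's equation is replaced by D=-2 for every unit. Per-unit Z: 7, -5, -1, 9. Mean = 2.5.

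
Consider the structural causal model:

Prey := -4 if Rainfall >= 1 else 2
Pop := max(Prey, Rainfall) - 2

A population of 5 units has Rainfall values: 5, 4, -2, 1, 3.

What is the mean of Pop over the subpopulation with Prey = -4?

1.25

Conditioning on Prey=-4 selects the 4 unit(s) with Rainfall ∈ {5, 4, 1, 3}. Their Pop values: 3, 2, -1, 1. Mean = 1.25.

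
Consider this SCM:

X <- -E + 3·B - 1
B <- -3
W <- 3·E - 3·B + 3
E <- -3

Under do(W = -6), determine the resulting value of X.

-7

The intervention breaks the incoming arrows to W: W <- 3·E - 3·B + 3 no longer applies, and W = -6.
X is not downstream of the intervention, so its value is determined by the original equations.
X = -E + 3·B - 1  [with E=-3, B=-3]  = -7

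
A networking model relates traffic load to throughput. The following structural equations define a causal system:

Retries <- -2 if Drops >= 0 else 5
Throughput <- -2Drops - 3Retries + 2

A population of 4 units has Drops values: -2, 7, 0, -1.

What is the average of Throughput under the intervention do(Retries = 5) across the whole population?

The intervention sets Retries=5 in all 4 units regardless of Drops. Recomputing Throughput per unit gives -9, -27, -13, -11; average -15.

-15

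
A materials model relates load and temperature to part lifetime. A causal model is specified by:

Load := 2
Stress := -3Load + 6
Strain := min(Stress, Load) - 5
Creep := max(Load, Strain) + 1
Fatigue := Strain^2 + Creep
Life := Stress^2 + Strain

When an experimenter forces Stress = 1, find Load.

2

Under do(Stress=1), the mechanism Stress := -3Load + 6 is discarded; Stress is fixed at 1.
Load is not downstream of the intervention, so its value is determined by the original equations.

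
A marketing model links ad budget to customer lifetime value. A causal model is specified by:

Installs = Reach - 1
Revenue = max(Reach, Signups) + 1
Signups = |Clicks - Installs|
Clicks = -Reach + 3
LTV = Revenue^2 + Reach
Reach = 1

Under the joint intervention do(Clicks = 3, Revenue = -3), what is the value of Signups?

3

The joint intervention fixes Clicks = 3, Revenue = -3, removing each variable's own equation.
Installs = Reach - 1  [with Reach=1]  = 0
Signups = |Clicks - Installs|  [with Clicks=3, Installs=0]  = 3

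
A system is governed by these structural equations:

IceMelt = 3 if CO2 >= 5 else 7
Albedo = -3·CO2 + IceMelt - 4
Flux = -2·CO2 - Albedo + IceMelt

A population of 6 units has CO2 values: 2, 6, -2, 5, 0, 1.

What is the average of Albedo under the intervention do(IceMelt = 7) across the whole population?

Every unit gets IceMelt=7 under the intervention. Albedo values become -3, -15, 9, -12, 3, 0; E[Albedo|do(IceMelt=7)] = -3.

-3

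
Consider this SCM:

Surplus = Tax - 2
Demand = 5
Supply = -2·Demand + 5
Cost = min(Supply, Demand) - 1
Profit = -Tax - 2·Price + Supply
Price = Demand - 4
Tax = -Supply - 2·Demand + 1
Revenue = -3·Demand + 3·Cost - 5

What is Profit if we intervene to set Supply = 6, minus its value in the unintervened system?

The intervention breaks the incoming arrows to Supply: Supply = -2·Demand + 5 no longer applies, and Supply = 6.
Price = Demand - 4  [with Demand=5]  = 1
Tax = -Supply - 2·Demand + 1  [with Supply=6, Demand=5]  = -15
Profit = -Tax - 2·Price + Supply  [with Tax=-15, Price=1, Supply=6]  = 19
Without intervention: Price = Demand - 4  [with Demand=5]  = 1; Supply = -2·Demand + 5  [with Demand=5]  = -5; Tax = -Supply - 2·Demand + 1  [with Supply=-5, Demand=5]  = -4; Profit = -Tax - 2·Price + Supply  [with Tax=-4, Price=1, Supply=-5]  = -3.
Change = 19 − (-3) = 22.

22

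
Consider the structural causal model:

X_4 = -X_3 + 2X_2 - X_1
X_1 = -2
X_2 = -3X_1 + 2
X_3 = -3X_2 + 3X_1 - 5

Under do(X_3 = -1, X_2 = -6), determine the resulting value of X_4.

The joint intervention fixes X_3 = -1, X_2 = -6, removing each variable's own equation.
X_4 = -X_3 + 2X_2 - X_1  [with X_3=-1, X_2=-6, X_1=-2]  = -9

-9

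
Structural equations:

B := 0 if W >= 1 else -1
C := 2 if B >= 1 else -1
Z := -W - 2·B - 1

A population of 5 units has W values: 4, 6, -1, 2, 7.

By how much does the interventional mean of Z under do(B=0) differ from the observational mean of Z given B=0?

1.15

Under do(B=0), B's equation is replaced by B=0 for every unit. Per-unit Z: -5, -7, 0, -3, -8. Mean = -4.6.
Observing B=0 restricts to units where B's equation naturally yields 0: W ∈ {4, 6, 2, 7}. In that subpopulation Z = -5, -7, -3, -8, mean -5.75.
Difference = -4.6 − (-5.75) = 1.15.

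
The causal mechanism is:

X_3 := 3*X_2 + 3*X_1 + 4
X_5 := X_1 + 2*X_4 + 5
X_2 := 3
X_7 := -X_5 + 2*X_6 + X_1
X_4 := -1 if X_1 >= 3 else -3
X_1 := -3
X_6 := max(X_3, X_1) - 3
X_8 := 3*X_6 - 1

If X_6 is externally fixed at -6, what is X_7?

-11

Intervening sets X_6 = -6 and removes its equation (X_6 := max(X_3, X_1) - 3).
X_4 = -1 if X_1 >= 3 else -3  [with X_1=-3]  = -3
X_5 = X_1 + 2*X_4 + 5  [with X_1=-3, X_4=-3]  = -4
X_7 = -X_5 + 2*X_6 + X_1  [with X_5=-4, X_6=-6, X_1=-3]  = -11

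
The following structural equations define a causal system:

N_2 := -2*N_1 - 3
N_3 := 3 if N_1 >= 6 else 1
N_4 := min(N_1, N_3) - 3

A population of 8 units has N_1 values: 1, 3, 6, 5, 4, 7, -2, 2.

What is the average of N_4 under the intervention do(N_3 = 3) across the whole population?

Every unit gets N_3=3 under the intervention. N_4 values become -2, 0, 0, 0, 0, 0, -5, -1; E[N_4|do(N_3=3)] = -1.

-1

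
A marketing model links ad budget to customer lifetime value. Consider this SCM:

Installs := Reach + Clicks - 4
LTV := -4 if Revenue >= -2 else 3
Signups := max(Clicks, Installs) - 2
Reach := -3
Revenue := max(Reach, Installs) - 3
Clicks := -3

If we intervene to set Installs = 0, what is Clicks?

Under do(Installs=0), the mechanism Installs := Reach + Clicks - 4 is discarded; Installs is fixed at 0.
Since Clicks is not a descendant of the intervened variable, it is unaffected.

-3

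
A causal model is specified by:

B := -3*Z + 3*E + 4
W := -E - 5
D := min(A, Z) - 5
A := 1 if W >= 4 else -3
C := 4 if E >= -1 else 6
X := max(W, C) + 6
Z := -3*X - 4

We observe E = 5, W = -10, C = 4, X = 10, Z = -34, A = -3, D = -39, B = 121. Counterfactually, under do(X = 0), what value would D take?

The intervention breaks the incoming arrows to X: X := max(W, C) + 6 no longer applies, and X = 0.
W = -E - 5  [with E=5]  = -10
Z = -3*X - 4  [with X=0]  = -4
A = 1 if W >= 4 else -3  [with W=-10]  = -3
D = min(A, Z) - 5  [with A=-3, Z=-4]  = -9

-9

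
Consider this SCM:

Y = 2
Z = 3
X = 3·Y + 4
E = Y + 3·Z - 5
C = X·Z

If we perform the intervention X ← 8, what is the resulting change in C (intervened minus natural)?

do(X=8) replaces the equation X = 3·Y + 4 with the constant X = 8.
C = X·Z  [with X=8, Z=3]  = 24
Without intervention: X = 3·Y + 4  [with Y=2]  = 10; C = X·Z  [with X=10, Z=3]  = 30.
Change = 24 − 30 = -6.

-6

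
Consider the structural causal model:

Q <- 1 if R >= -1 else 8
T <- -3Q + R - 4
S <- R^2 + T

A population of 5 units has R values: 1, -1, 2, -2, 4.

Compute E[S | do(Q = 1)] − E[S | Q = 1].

-1

Under do(Q=1), Q's equation is replaced by Q=1 for every unit. Per-unit S: -5, -7, -1, -5, 13. Mean = -1.
Observing Q=1 restricts to units where Q's equation naturally yields 1: R ∈ {1, -1, 2, 4}. In that subpopulation S = -5, -7, -1, 13, mean 0.
Difference = -1 − 0 = -1.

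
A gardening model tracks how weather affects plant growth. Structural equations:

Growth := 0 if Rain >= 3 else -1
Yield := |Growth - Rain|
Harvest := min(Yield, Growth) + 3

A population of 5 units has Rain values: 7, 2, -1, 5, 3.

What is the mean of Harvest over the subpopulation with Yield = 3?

2.5

E[Harvest|Yield=3] averages over only the 2 units with Yield=3 (Rain = 2, 3): Harvest = 2, 3, mean 2.5.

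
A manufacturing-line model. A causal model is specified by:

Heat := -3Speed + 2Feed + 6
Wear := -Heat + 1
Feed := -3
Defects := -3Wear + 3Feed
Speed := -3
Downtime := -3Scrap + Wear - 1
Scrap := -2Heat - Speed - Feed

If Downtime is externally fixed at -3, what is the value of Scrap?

Intervening sets Downtime = -3 and removes its equation (Downtime := -3Scrap + Wear - 1).
Since Scrap is not a descendant of the intervened variable, it is unaffected.
Heat = -3Speed + 2Feed + 6  [with Speed=-3, Feed=-3]  = 9
Scrap = -2Heat - Speed - Feed  [with Heat=9, Speed=-3, Feed=-3]  = -12

-12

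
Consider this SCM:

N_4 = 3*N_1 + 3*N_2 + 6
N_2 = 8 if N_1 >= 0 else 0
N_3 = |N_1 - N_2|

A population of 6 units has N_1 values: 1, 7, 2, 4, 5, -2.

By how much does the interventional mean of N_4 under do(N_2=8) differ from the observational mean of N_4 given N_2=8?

-2.9

Under do(N_2=8), N_2's equation is replaced by N_2=8 for every unit. Per-unit N_4: 33, 51, 36, 42, 45, 24. Mean = 38.5.
Conditioning on N_2=8 selects the 5 unit(s) with N_1 ∈ {1, 7, 2, 4, 5}. Their N_4 values: 33, 51, 36, 42, 45. Mean = 41.4.
Difference = 38.5 − 41.4 = -2.9.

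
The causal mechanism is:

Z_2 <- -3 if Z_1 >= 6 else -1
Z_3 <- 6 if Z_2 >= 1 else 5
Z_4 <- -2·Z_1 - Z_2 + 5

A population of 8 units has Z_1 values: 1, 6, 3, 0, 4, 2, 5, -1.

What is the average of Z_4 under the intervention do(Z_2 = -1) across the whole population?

The intervention sets Z_2=-1 in all 8 units regardless of Z_1. Recomputing Z_4 per unit gives 4, -6, 0, 6, -2, 2, -4, 8; average 1.

1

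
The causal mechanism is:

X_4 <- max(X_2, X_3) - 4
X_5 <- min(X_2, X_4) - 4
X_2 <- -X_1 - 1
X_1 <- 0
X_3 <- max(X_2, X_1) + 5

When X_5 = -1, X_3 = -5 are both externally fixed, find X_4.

-5

Under do(X_5 = -1, X_3 = -5), each intervened variable's structural equation is replaced by its fixed value.
X_2 = -X_1 - 1  [with X_1=0]  = -1
X_4 = max(X_2, X_3) - 4  [with X_2=-1, X_3=-5]  = -5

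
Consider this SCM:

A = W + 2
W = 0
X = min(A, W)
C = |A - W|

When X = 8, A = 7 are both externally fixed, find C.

The joint intervention fixes X = 8, A = 7, removing each variable's own equation.
C = |A - W|  [with A=7, W=0]  = 7

7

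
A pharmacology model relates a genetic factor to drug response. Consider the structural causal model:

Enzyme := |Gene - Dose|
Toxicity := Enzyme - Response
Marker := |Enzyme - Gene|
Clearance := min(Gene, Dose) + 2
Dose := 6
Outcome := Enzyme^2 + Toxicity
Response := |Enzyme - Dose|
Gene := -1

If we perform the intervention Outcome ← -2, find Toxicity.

The intervention breaks the incoming arrows to Outcome: Outcome := Enzyme^2 + Toxicity no longer applies, and Outcome = -2.
Toxicity is not downstream of the intervention, so its value is determined by the original equations.
Enzyme = |Gene - Dose|  [with Gene=-1, Dose=6]  = 7
Response = |Enzyme - Dose|  [with Enzyme=7, Dose=6]  = 1
Toxicity = Enzyme - Response  [with Enzyme=7, Response=1]  = 6

6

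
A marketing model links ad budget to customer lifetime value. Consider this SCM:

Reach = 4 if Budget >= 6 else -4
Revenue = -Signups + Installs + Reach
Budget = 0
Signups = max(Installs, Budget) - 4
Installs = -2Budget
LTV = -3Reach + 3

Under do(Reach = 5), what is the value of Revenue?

do(Reach=5) replaces the equation Reach = 4 if Budget >= 6 else -4 with the constant Reach = 5.
Installs = -2Budget  [with Budget=0]  = 0
Signups = max(Installs, Budget) - 4  [with Installs=0, Budget=0]  = -4
Revenue = -Signups + Installs + Reach  [with Signups=-4, Installs=0, Reach=5]  = 9

9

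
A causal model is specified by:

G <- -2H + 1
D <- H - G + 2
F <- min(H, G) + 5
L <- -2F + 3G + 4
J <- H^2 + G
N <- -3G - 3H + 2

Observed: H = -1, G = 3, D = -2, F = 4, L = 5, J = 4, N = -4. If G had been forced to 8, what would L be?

do(G=8) replaces the equation G <- -2H + 1 with the constant G = 8.
F = min(H, G) + 5  [with H=-1, G=8]  = 4
L = -2F + 3G + 4  [with F=4, G=8]  = 20

20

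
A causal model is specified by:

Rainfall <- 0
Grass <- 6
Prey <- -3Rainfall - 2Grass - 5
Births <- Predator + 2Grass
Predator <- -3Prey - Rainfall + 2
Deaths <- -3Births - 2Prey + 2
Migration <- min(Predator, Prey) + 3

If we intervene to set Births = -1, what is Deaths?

39

The intervention breaks the incoming arrows to Births: Births <- Predator + 2Grass no longer applies, and Births = -1.
Prey = -3Rainfall - 2Grass - 5  [with Rainfall=0, Grass=6]  = -17
Deaths = -3Births - 2Prey + 2  [with Births=-1, Prey=-17]  = 39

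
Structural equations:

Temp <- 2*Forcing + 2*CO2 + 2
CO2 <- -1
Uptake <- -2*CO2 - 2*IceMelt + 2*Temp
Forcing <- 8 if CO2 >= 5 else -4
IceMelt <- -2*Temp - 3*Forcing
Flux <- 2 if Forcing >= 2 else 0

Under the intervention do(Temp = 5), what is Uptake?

The intervention breaks the incoming arrows to Temp: Temp <- 2*Forcing + 2*CO2 + 2 no longer applies, and Temp = 5.
Forcing = 8 if CO2 >= 5 else -4  [with CO2=-1]  = -4
IceMelt = -2*Temp - 3*Forcing  [with Temp=5, Forcing=-4]  = 2
Uptake = -2*CO2 - 2*IceMelt + 2*Temp  [with CO2=-1, IceMelt=2, Temp=5]  = 8

8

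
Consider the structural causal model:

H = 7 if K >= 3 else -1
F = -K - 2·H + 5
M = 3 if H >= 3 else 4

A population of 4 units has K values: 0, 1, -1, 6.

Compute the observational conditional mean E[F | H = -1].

7

Conditioning on H=-1 selects the 3 unit(s) with K ∈ {0, 1, -1}. Their F values: 7, 6, 8. Mean = 7.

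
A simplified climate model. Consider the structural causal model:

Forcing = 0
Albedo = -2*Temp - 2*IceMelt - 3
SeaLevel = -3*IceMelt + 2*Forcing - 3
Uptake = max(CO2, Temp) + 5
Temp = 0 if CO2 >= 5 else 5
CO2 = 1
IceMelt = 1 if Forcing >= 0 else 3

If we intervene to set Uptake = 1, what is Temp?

Intervening sets Uptake = 1 and removes its equation (Uptake = max(CO2, Temp) + 5).
Temp is not downstream of the intervention, so its value is determined by the original equations.
Temp = 0 if CO2 >= 5 else 5  [with CO2=1]  = 5

5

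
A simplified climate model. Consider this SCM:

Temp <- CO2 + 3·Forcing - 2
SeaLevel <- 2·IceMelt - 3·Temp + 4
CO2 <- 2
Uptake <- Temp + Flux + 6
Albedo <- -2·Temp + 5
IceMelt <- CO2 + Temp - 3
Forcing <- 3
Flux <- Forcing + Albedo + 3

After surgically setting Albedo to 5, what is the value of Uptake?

do(Albedo=5) replaces the equation Albedo <- -2·Temp + 5 with the constant Albedo = 5.
Temp = CO2 + 3·Forcing - 2  [with CO2=2, Forcing=3]  = 9
Flux = Forcing + Albedo + 3  [with Forcing=3, Albedo=5]  = 11
Uptake = Temp + Flux + 6  [with Temp=9, Flux=11]  = 26

26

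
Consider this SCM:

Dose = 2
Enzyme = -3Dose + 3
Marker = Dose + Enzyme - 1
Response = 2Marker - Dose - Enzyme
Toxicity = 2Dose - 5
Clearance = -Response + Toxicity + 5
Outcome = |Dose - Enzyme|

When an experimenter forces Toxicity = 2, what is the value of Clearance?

10

The intervention breaks the incoming arrows to Toxicity: Toxicity = 2Dose - 5 no longer applies, and Toxicity = 2.
Enzyme = -3Dose + 3  [with Dose=2]  = -3
Marker = Dose + Enzyme - 1  [with Dose=2, Enzyme=-3]  = -2
Response = 2Marker - Dose - Enzyme  [with Marker=-2, Dose=2, Enzyme=-3]  = -3
Clearance = -Response + Toxicity + 5  [with Response=-3, Toxicity=2]  = 10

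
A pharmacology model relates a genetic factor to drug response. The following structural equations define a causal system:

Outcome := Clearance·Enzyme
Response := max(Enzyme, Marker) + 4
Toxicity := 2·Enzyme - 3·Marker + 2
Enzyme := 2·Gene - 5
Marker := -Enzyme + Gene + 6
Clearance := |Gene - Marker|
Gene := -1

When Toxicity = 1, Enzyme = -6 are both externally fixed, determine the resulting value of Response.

Setting Toxicity = 1, Enzyme = -6 by intervention discards those variables' equations.
Marker = -Enzyme + Gene + 6  [with Enzyme=-6, Gene=-1]  = 11
Response = max(Enzyme, Marker) + 4  [with Enzyme=-6, Marker=11]  = 15

15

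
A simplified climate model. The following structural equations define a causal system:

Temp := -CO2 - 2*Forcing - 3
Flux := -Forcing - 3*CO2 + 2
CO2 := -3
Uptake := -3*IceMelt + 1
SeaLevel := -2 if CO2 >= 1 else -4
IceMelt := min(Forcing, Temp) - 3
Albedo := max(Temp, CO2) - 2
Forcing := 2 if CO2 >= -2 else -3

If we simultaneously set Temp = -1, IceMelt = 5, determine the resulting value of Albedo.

-3

Setting Temp = -1, IceMelt = 5 by intervention discards those variables' equations.
Albedo = max(Temp, CO2) - 2  [with Temp=-1, CO2=-3]  = -3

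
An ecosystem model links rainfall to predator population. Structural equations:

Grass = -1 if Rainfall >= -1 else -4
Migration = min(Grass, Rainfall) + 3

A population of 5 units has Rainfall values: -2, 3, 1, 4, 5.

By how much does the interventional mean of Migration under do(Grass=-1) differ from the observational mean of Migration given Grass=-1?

do(Grass=-1) breaks Grass's dependence on Rainfall. With Grass=-1 fixed, Migration across the units is 1, 2, 2, 2, 2, mean 1.8.
Observing Grass=-1 restricts to units where Grass's equation naturally yields -1: Rainfall ∈ {3, 1, 4, 5}. In that subpopulation Migration = 2, 2, 2, 2, mean 2.
Difference = 1.8 − 2 = -0.2.

-0.2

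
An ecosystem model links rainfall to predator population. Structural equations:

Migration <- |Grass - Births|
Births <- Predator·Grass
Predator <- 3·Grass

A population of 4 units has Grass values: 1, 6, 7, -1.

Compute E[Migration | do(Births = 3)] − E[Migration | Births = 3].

0.25

The intervention sets Births=3 in all 4 units regardless of Grass. Recomputing Migration per unit gives 2, 3, 4, 4; average 3.25.
E[Migration|Births=3] averages over only the 2 units with Births=3 (Grass = 1, -1): Migration = 2, 4, mean 3.
Difference = 3.25 − 3 = 0.25.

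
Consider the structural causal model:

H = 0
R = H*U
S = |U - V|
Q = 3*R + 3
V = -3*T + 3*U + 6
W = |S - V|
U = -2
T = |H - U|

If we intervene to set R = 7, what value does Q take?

24

Under do(R=7), the mechanism R = H*U is discarded; R is fixed at 7.
Q = 3*R + 3  [with R=7]  = 24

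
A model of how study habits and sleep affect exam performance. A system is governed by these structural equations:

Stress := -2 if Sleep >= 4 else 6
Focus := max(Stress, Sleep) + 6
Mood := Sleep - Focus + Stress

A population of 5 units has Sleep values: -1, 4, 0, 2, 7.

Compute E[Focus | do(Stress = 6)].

Under do(Stress=6), Stress's equation is replaced by Stress=6 for every unit. Per-unit Focus: 12, 12, 12, 12, 13. Mean = 12.2.

12.2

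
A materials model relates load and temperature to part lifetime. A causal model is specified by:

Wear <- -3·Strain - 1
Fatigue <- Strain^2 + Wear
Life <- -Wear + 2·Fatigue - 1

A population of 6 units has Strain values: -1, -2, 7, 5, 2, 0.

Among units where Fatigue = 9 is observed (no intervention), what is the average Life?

E[Life|Fatigue=9] averages over only the 2 units with Fatigue=9 (Strain = -2, 5): Life = 12, 33, mean 22.5.

22.5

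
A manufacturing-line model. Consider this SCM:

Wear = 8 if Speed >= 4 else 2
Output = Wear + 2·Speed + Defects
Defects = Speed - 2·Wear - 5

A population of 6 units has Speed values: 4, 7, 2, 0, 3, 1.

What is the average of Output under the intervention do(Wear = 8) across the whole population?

-4.5

Every unit gets Wear=8 under the intervention. Output values become -1, 8, -7, -13, -4, -10; E[Output|do(Wear=8)] = -4.5.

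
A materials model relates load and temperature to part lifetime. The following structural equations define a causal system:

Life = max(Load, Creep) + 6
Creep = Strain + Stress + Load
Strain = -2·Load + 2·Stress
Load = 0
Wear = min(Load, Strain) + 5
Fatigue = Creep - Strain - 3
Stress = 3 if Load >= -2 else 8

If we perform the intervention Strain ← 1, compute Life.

10

The intervention breaks the incoming arrows to Strain: Strain = -2·Load + 2·Stress no longer applies, and Strain = 1.
Stress = 3 if Load >= -2 else 8  [with Load=0]  = 3
Creep = Strain + Stress + Load  [with Strain=1, Stress=3, Load=0]  = 4
Life = max(Load, Creep) + 6  [with Load=0, Creep=4]  = 10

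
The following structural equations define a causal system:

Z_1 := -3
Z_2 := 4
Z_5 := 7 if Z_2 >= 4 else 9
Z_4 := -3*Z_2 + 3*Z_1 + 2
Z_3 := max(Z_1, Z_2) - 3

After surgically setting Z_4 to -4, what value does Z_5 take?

7

Intervening sets Z_4 = -4 and removes its equation (Z_4 := -3*Z_2 + 3*Z_1 + 2).
No directed path runs from Z_4 to Z_5, so Z_5 keeps its natural value.
Z_5 = 7 if Z_2 >= 4 else 9  [with Z_2=4]  = 7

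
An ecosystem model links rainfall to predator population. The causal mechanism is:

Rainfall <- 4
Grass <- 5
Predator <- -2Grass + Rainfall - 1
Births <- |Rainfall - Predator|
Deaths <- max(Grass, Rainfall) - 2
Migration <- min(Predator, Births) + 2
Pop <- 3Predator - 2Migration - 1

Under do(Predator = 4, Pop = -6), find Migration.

2

Under do(Predator = 4, Pop = -6), each intervened variable's structural equation is replaced by its fixed value.
Births = |Rainfall - Predator|  [with Rainfall=4, Predator=4]  = 0
Migration = min(Predator, Births) + 2  [with Predator=4, Births=0]  = 2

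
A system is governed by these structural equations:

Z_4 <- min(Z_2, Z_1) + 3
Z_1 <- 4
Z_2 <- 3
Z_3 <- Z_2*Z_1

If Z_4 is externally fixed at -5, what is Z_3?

12

Under do(Z_4=-5), the mechanism Z_4 <- min(Z_2, Z_1) + 3 is discarded; Z_4 is fixed at -5.
Since Z_3 is not a descendant of the intervened variable, it is unaffected.
Z_3 = Z_2*Z_1  [with Z_2=3, Z_1=4]  = 12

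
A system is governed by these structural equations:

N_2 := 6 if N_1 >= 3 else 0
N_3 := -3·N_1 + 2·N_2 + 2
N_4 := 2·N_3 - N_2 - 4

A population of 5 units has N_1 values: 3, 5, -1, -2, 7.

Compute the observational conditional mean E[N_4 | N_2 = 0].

9

Observing N_2=0 restricts to units where N_2's equation naturally yields 0: N_1 ∈ {-1, -2}. In that subpopulation N_4 = 6, 12, mean 9.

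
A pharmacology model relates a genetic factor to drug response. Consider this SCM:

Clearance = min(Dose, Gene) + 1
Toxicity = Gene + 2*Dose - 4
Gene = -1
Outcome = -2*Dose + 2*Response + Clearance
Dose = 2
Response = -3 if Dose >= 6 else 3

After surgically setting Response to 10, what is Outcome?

The intervention breaks the incoming arrows to Response: Response = -3 if Dose >= 6 else 3 no longer applies, and Response = 10.
Clearance = min(Dose, Gene) + 1  [with Dose=2, Gene=-1]  = 0
Outcome = -2*Dose + 2*Response + Clearance  [with Dose=2, Response=10, Clearance=0]  = 16

16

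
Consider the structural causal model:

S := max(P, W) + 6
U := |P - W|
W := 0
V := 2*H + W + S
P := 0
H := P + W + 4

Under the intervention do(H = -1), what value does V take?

The intervention breaks the incoming arrows to H: H := P + W + 4 no longer applies, and H = -1.
S = max(P, W) + 6  [with P=0, W=0]  = 6
V = 2*H + W + S  [with H=-1, W=0, S=6]  = 4

4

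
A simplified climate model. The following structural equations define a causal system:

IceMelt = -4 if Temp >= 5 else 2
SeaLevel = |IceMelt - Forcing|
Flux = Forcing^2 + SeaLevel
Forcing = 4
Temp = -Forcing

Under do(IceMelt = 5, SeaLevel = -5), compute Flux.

11

Setting IceMelt = 5, SeaLevel = -5 by intervention discards those variables' equations.
Flux = Forcing^2 + SeaLevel  [with Forcing=4, SeaLevel=-5]  = 11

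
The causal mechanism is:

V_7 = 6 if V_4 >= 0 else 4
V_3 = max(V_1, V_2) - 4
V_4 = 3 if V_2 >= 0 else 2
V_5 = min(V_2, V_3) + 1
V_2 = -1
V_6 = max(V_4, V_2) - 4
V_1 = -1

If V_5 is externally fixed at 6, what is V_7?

6

Under do(V_5=6), the mechanism V_5 = min(V_2, V_3) + 1 is discarded; V_5 is fixed at 6.
Since V_7 is not a descendant of the intervened variable, it is unaffected.
V_4 = 3 if V_2 >= 0 else 2  [with V_2=-1]  = 2
V_7 = 6 if V_4 >= 0 else 4  [with V_4=2]  = 6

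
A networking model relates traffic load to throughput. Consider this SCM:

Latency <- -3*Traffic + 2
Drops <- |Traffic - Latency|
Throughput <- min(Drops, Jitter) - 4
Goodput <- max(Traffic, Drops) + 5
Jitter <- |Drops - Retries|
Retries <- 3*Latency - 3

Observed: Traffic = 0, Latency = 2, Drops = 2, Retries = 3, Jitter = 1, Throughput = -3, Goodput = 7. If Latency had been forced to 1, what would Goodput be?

6

Under do(Latency=1), the mechanism Latency <- -3*Traffic + 2 is discarded; Latency is fixed at 1.
Drops = |Traffic - Latency|  [with Traffic=0, Latency=1]  = 1
Goodput = max(Traffic, Drops) + 5  [with Traffic=0, Drops=1]  = 6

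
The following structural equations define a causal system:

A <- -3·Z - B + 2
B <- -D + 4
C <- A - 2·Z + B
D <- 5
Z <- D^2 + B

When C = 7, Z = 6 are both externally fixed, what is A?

Under do(C = 7, Z = 6), each intervened variable's structural equation is replaced by its fixed value.
B = -D + 4  [with D=5]  = -1
A = -3·Z - B + 2  [with Z=6, B=-1]  = -15

-15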